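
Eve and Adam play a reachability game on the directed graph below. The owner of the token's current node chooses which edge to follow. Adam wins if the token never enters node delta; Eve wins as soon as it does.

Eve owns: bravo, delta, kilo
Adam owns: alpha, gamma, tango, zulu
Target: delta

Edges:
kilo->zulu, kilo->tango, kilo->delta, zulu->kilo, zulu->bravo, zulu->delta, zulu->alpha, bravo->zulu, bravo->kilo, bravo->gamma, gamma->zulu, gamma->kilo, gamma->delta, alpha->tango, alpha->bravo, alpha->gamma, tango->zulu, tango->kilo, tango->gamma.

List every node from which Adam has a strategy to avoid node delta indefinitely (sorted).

A0 = {delta}
A1: add {kilo} — kilo (Eve) has kilo→delta.
A2: add {bravo} — bravo (Eve) has bravo→kilo.
A3 = A2; e.g. zulu (Adam) can still go to alpha. Fixed point.
Eve's attractor = {bravo, delta, kilo}; Adam avoids the target exactly from the complement.

alpha, gamma, tango, zulu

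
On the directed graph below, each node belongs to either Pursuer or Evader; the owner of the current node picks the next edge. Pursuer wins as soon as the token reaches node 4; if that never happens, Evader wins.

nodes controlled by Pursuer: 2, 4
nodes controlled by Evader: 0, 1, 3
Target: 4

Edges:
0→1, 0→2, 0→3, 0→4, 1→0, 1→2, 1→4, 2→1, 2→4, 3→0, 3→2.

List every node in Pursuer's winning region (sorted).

A0 = {4}
A1: add {2} — 2 (Pursuer) has 2→4.
A2 = A1; e.g. 0 (Evader) can still go to 1. Fixed point.
Pursuer's winning region = {2, 4}.

2, 4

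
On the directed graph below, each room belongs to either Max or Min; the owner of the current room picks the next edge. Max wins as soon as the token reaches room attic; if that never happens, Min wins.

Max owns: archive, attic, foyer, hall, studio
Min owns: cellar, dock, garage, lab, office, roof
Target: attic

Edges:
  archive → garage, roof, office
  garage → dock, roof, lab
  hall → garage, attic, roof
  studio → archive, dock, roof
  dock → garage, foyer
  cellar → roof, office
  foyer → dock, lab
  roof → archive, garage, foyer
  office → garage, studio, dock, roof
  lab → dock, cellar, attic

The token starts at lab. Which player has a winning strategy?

Min

A0 = {attic}
A1: add {hall} — hall (Max) has hall→attic.
A2 = A1; e.g. archive (Max) has no edge into A1. Fixed point.
lab never enters the attractor, so Min can avoid the target forever.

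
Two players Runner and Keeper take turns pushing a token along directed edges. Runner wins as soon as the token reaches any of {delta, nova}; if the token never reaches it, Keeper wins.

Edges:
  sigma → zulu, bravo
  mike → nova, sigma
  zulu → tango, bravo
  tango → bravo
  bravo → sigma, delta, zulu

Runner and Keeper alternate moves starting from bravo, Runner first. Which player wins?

Track states (vertex, player-to-move).
A0 = {(nova,Runner), (nova,Keeper), (delta,Runner), (delta,Keeper)}
A1: add {(mike,Runner), (bravo,Runner)}.
(bravo,Runner) ∈ A1 ⇒ Runner forces the target.

Runner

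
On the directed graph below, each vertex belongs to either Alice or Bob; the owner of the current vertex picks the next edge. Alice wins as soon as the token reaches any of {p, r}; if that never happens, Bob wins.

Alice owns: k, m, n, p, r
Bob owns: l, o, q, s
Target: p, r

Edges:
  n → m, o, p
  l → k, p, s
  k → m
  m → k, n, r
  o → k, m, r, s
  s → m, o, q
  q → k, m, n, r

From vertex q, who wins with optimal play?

Alice

A0 = {p, r}
A1: add {m, n} — m (Alice) has m→r; n (Alice) has n→p.
A2: add {k} — k (Alice) has k→m.
A3: add {q} — q (Bob): all of {k, m, n, r} already in.
A4 = A3; e.g. l (Bob) can still go to s. Fixed point.
q ∈ A3, so Alice can force the target.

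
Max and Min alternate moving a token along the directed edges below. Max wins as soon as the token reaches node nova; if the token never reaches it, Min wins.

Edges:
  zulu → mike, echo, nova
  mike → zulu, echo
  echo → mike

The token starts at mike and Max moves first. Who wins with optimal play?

Track states (vertex, player-to-move).
A0 = {(nova,Max), (nova,Min)}
A1: add {(zulu,Max)}.
A2 = A1; e.g. (zulu,Min) stays out. (mike,Max) never enters ⇒ Min avoids the target.

Min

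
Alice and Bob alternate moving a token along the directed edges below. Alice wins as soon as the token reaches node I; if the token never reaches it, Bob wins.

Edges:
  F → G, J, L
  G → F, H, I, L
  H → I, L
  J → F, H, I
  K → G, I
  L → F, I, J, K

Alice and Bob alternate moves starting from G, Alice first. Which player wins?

Alice

Track states (vertex, player-to-move).
A0 = {(I,Alice), (I,Bob)}
A1: add {(G,Alice), (H,Alice), (J,Alice), (K,Alice), (L,Alice)}.
(G,Alice) ∈ A1 ⇒ Alice forces the target.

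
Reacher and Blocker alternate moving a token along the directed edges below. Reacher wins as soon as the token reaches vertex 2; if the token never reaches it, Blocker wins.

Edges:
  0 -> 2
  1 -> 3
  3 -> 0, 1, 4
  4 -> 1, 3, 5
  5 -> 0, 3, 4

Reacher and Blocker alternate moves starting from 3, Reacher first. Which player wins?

Reacher

Track states (vertex, player-to-move).
A0 = {(2,Reacher), (2,Blocker)}
A1: add {(0,Reacher), (0,Blocker)}.
A2: add {(3,Reacher), (5,Reacher)}.
(3,Reacher) ∈ A2 ⇒ Reacher forces the target.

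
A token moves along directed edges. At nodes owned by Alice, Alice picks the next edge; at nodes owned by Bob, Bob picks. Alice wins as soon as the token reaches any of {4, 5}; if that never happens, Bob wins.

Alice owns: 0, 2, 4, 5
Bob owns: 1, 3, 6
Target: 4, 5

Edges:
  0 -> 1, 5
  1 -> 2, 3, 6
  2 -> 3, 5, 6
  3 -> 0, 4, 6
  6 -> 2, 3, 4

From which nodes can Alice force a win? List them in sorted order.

0, 2, 4, 5

A0 = {4, 5}
A1: add {0, 2} — 0 (Alice) has 0→5; 2 (Alice) has 2→5.
A2 = A1; e.g. 1 (Bob) can still go to 3. Fixed point.
Alice's winning region = {0, 2, 4, 5}.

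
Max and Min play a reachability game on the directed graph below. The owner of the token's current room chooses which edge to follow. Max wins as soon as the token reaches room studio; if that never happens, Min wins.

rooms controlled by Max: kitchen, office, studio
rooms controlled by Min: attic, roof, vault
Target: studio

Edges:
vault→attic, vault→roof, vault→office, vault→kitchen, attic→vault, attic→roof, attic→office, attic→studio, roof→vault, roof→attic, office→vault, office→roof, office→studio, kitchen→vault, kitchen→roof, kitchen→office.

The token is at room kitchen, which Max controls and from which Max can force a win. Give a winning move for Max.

office

A0 = {studio}
A1: add {office} — office (Max) has office→studio.
A2: add {kitchen} — kitchen (Max) has kitchen→office.
A3 = A2; e.g. vault (Min) can still go to attic. Fixed point.
From kitchen, successor office is in the attractor (rank 1); the other successors roof, vault are not.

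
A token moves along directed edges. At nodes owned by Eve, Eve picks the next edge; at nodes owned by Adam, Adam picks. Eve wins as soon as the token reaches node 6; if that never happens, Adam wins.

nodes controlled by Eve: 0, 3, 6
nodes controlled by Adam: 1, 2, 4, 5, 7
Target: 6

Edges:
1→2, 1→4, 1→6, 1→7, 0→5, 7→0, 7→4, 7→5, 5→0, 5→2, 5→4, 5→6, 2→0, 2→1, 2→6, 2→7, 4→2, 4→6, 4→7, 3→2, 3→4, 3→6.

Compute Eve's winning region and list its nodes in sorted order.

3, 6

A0 = {6}
A1: add {3} — 3 (Eve) has 3→6.
A2 = A1; e.g. 0 (Eve) has no edge into A1. Fixed point.
Eve's winning region = {3, 6}.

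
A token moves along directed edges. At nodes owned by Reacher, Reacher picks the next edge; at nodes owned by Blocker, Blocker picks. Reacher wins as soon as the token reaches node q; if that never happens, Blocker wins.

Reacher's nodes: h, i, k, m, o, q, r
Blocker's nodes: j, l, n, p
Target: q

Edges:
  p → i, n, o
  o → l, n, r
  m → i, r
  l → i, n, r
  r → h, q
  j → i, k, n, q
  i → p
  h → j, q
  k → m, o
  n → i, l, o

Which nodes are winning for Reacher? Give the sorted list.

A0 = {q}
A1: add {h, r} — h (Reacher) has h→q; r (Reacher) has r→q.
A2: add {m, o} — m (Reacher) has m→r; o (Reacher) has o→r.
A3: add {k} — k (Reacher) has k→m.
A4 = A3; e.g. i (Reacher) has no edge into A3. Fixed point.
Reacher's winning region = {h, k, m, o, q, r}.

h, k, m, o, q, r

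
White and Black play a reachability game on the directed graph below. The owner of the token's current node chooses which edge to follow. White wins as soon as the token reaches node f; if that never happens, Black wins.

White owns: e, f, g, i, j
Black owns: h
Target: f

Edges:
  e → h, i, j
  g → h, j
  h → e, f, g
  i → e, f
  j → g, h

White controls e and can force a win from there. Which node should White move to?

i

A0 = {f}
A1: add {i} — i (White) has i→f.
A2: add {e} — e (White) has e→i.
A3 = A2; e.g. g (White) has no edge into A2. Fixed point.
From e, successor i is in the attractor (rank 1); the other successors h, j are not.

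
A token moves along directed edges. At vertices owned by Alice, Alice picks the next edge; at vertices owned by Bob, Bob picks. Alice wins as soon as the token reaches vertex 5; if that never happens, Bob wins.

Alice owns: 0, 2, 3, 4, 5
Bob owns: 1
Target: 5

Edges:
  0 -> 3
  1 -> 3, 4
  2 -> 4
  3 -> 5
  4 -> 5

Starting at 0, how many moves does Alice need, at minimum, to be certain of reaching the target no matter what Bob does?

2

A0 = {5}
A1: add {3, 4} — 3 (Alice) has 3→5; 4 (Alice) has 4→5.
A2: add {0, 1, 2} — 0 (Alice) has 0→3; 1 (Bob): all of {3, 4} already in; 2 (Alice) has 2→4.
A2 = all vertices. Fixed point.
0 enters the attractor at level 2, so Alice can force the target in 2 moves from there.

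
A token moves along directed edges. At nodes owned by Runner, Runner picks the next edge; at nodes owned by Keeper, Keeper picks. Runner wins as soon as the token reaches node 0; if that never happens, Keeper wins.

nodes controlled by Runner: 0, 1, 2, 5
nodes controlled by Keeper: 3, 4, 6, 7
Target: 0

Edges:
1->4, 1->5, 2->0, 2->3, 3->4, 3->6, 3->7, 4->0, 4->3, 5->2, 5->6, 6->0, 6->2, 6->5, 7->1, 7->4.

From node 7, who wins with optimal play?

A0 = {0}
A1: add {2} — 2 (Runner) has 2→0.
A2: add {5} — 5 (Runner) has 5→2.
A3: add {1, 6} — 1 (Runner) has 1→5; 6 (Keeper): all of {0, 2, 5} already in.
A4 = A3; e.g. 3 (Keeper) can still go to 4. Fixed point.
7 never enters the attractor, so Keeper can avoid the target forever.

Keeper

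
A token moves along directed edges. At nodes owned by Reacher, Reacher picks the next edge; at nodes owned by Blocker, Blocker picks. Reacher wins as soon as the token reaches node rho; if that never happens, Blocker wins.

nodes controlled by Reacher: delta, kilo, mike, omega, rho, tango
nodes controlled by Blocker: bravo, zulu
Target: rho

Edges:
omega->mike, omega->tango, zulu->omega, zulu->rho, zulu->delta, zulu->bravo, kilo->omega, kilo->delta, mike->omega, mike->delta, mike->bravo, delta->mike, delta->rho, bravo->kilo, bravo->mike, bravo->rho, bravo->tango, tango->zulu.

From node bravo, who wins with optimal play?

Blocker

A0 = {rho}
A1: add {delta} — delta (Reacher) has delta→rho.
A2: add {kilo, mike} — kilo (Reacher) has kilo→delta; mike (Reacher) has mike→delta.
A3: add {omega} — omega (Reacher) has omega→mike.
A4 = A3; e.g. zulu (Blocker) can still go to bravo. Fixed point.
bravo never enters the attractor, so Blocker can avoid the target forever.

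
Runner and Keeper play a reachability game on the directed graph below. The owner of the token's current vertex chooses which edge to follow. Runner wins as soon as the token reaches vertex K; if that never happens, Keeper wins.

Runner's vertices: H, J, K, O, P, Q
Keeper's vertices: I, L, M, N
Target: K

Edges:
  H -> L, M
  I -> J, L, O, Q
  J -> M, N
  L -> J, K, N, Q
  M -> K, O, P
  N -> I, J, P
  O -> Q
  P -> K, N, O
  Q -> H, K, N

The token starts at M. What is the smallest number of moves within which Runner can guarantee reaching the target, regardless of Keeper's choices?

3

A0 = {K}
A1: add {P, Q} — P (Runner) has P→K; Q (Runner) has Q→K.
A2: add {O} — O (Runner) has O→Q.
A3: add {M} — M (Keeper): all of {K, O, P} already in.
M enters the attractor at level 3, so Runner can force the target in 3 moves from there.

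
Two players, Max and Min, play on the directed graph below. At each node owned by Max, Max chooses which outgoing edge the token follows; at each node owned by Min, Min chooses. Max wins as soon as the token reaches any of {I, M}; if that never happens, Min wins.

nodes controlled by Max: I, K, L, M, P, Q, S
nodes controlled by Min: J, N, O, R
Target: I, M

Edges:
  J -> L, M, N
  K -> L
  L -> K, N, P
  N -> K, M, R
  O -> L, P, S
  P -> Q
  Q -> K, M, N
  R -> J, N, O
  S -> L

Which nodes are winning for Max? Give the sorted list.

A0 = {I, M}
A1: add {Q} — Q (Max) has Q→M.
A2: add {P} — P (Max) has P→Q.
A3: add {L} — L (Max) has L→P.
A4: add {K, S} — K (Max) has K→L; S (Max) has S→L.
A5: add {O} — O (Min): all of {L, P, S} already in.
A6 = A5; e.g. J (Min) can still go to N. Fixed point.
Max's winning region = {I, K, L, M, O, P, Q, S}.

I, K, L, M, O, P, Q, S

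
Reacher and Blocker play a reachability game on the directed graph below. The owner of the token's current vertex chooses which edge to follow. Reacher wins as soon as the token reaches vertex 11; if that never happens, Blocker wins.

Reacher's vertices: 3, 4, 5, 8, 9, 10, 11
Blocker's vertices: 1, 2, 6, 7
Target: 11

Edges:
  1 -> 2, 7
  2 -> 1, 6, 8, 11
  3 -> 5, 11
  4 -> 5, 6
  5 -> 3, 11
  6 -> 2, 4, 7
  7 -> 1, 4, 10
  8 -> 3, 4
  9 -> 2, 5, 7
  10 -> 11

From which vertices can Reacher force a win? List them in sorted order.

A0 = {11}
A1: add {3, 5, 10} — 3 (Reacher) has 3→11; 5 (Reacher) has 5→11; 10 (Reacher) has 10→11.
A2: add {4, 8, 9} — 4 (Reacher) has 4→5; 8 (Reacher) has 8→3; 9 (Reacher) has 9→5.
A3 = A2; e.g. 1 (Blocker) can still go to 2. Fixed point.
Reacher's winning region = {3, 4, 5, 8, 9, 10, 11}.

3, 4, 5, 8, 9, 10, 11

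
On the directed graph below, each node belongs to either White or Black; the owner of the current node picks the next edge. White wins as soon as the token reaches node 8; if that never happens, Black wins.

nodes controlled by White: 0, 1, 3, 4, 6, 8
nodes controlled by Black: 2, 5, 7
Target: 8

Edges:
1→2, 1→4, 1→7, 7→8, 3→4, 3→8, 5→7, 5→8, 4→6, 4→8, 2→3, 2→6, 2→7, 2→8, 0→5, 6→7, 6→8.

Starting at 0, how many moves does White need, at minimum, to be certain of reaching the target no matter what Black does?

A0 = {8}
A1: add {3, 4, 6, 7} — 3 (White) has 3→8; 4 (White) has 4→8; 6 (White) has 6→8; 7 (Black): all of {8} already in.
A2: add {1, 2, 5} — 1 (White) has 1→4; 2 (Black): all of {3, 6, 7, 8} already in; 5 (Black): all of {7, 8} already in.
A3: add {0} — 0 (White) has 0→5.
A3 = all vertices. Fixed point.
0 enters the attractor at level 3, so White can force the target in 3 moves from there.

3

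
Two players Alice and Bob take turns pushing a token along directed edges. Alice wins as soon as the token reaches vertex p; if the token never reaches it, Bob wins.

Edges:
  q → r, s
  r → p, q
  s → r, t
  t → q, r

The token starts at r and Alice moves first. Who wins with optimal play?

Alice

Track states (vertex, player-to-move).
A0 = {(p,Alice), (p,Bob)}
A1: add {(r,Alice)}.
(r,Alice) ∈ A1 ⇒ Alice forces the target.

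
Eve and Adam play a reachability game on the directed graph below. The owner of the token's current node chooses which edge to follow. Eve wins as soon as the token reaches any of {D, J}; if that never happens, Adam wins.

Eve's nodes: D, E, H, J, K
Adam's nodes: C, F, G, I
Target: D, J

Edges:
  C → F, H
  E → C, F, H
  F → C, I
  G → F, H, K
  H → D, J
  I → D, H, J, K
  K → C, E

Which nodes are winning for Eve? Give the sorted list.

D, E, H, I, J, K

A0 = {D, J}
A1: add {H} — H (Eve) has H→D.
A2: add {E} — E (Eve) has E→H.
A3: add {K} — K (Eve) has K→E.
A4: add {I} — I (Adam): all of {D, H, J, K} already in.
A5 = A4; e.g. C (Adam) can still go to F. Fixed point.
Eve's winning region = {D, E, H, I, J, K}.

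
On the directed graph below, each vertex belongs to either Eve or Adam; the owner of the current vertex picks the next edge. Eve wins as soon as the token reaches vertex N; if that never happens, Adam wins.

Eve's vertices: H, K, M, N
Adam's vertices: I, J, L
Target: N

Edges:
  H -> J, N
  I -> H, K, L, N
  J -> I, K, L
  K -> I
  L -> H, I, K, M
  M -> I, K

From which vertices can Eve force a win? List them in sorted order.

A0 = {N}
A1: add {H} — H (Eve) has H→N.
A2 = A1; e.g. I (Adam) can still go to K. Fixed point.
Eve's winning region = {H, N}.

H, N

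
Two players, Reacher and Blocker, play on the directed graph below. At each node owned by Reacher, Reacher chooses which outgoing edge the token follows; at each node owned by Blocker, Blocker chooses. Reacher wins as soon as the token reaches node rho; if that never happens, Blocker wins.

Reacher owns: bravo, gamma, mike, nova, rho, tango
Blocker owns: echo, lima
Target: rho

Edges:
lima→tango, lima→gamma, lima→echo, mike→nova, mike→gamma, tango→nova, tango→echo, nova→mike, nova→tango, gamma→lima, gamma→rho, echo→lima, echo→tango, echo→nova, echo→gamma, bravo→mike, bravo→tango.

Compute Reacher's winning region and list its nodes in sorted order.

bravo, gamma, mike, nova, rho, tango

A0 = {rho}
A1: add {gamma} — gamma (Reacher) has gamma→rho.
A2: add {mike} — mike (Reacher) has mike→gamma.
A3: add {bravo, nova} — nova (Reacher) has nova→mike; bravo (Reacher) has bravo→mike.
A4: add {tango} — tango (Reacher) has tango→nova.
A5 = A4; e.g. lima (Blocker) can still go to echo. Fixed point.
Reacher's winning region = {bravo, gamma, mike, nova, rho, tango}.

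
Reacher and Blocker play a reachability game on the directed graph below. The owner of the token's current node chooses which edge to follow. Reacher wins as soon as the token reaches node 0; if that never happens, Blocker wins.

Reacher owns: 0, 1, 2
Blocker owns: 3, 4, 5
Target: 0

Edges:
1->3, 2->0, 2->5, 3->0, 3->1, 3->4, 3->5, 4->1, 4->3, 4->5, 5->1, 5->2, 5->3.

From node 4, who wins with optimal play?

A0 = {0}
A1: add {2} — 2 (Reacher) has 2→0.
A2 = A1; e.g. 1 (Reacher) has no edge into A1. Fixed point.
4 never enters the attractor, so Blocker can avoid the target forever.

Blocker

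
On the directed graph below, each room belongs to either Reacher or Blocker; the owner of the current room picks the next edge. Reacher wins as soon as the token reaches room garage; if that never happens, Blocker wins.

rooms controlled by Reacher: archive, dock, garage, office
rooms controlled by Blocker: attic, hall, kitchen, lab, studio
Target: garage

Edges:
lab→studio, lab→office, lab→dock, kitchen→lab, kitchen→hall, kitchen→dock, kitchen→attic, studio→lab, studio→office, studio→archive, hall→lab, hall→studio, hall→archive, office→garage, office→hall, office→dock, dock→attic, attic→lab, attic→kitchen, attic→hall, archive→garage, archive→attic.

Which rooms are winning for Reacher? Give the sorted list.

A0 = {garage}
A1: add {archive, office} — office (Reacher) has office→garage; archive (Reacher) has archive→garage.
A2 = A1; e.g. lab (Blocker) can still go to studio. Fixed point.
Reacher's winning region = {archive, garage, office}.

archive, garage, office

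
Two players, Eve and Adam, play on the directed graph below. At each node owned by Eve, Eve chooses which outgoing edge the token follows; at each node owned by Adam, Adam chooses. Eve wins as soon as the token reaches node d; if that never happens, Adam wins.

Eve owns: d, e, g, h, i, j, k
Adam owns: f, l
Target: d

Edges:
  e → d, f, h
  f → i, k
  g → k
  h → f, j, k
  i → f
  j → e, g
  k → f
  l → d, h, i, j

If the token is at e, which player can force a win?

Eve

A0 = {d}
A1: add {e} — e (Eve) has e→d.
e ∈ A1, so Eve can force the target.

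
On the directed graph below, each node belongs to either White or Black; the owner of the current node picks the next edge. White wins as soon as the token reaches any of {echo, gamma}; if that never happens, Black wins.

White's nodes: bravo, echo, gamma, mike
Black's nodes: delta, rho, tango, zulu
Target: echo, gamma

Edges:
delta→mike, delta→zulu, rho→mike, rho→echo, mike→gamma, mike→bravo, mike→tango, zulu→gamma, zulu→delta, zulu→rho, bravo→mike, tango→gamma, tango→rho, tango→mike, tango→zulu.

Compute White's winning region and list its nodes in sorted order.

A0 = {echo, gamma}
A1: add {mike} — mike (White) has mike→gamma.
A2: add {bravo, rho} — rho (Black): all of {mike, echo} already in; bravo (White) has bravo→mike.
A3 = A2; e.g. delta (Black) can still go to zulu. Fixed point.
White's winning region = {bravo, echo, gamma, mike, rho}.

bravo, echo, gamma, mike, rho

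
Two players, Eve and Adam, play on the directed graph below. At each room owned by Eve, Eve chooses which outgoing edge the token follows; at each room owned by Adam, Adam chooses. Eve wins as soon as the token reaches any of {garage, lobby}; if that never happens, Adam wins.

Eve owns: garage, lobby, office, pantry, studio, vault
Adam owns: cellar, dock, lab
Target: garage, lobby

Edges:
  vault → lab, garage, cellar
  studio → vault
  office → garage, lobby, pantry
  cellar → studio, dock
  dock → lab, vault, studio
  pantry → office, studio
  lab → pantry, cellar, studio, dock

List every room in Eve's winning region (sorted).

garage, lobby, office, pantry, studio, vault

A0 = {garage, lobby}
A1: add {office, vault} — vault (Eve) has vault→garage; office (Eve) has office→garage.
A2: add {pantry, studio} — pantry (Eve) has pantry→office; studio (Eve) has studio→vault.
A3 = A2; e.g. lab (Adam) can still go to cellar. Fixed point.
Eve's winning region = {garage, lobby, office, pantry, studio, vault}.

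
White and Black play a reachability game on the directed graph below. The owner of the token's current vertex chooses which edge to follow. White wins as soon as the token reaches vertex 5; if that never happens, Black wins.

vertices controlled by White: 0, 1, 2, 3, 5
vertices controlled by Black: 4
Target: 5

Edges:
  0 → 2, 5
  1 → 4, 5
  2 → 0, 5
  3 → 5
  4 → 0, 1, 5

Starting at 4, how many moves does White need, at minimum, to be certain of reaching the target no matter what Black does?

2

A0 = {5}
A1: add {0, 1, 2, 3} — 0 (White) has 0→5; 1 (White) has 1→5; 2 (White) has 2→5; 3 (White) has 3→5.
A2: add {4} — 4 (Black): all of {0, 1, 5} already in.
A2 = all vertices. Fixed point.
4 enters the attractor at level 2, so White can force the target in 2 moves from there.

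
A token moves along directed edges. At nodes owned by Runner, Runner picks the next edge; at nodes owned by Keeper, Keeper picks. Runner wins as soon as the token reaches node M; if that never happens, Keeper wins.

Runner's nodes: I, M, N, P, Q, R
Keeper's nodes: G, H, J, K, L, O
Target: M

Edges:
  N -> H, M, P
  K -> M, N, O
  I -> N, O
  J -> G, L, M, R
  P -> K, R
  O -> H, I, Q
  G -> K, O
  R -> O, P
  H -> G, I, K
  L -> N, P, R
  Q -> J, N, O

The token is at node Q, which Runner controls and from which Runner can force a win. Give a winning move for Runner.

A0 = {M}
A1: add {N} — N (Runner) has N→M.
A2: add {I, Q} — I (Runner) has I→N; Q (Runner) has Q→N.
A3 = A2; e.g. G (Keeper) can still go to K. Fixed point.
From Q, successor N is in the attractor (rank 1); the other successors J, O are not.

N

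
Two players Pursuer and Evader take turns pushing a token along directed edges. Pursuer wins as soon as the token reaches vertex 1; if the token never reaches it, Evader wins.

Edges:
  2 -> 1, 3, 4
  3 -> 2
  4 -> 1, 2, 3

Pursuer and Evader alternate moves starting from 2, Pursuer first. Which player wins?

Pursuer

Track states (vertex, player-to-move).
A0 = {(1,Pursuer), (1,Evader)}
A1: add {(2,Pursuer), (4,Pursuer)}.
(2,Pursuer) ∈ A1 ⇒ Pursuer forces the target.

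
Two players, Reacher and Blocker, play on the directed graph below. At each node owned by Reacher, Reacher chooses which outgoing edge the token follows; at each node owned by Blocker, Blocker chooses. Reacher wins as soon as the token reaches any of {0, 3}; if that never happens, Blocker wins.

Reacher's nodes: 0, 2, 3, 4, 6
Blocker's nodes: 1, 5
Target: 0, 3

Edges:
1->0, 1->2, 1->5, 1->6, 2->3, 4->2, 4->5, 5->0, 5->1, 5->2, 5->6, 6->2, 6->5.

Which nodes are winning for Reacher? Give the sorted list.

0, 2, 3, 4, 6

A0 = {0, 3}
A1: add {2} — 2 (Reacher) has 2→3.
A2: add {4, 6} — 4 (Reacher) has 4→2; 6 (Reacher) has 6→2.
A3 = A2; e.g. 1 (Blocker) can still go to 5. Fixed point.
Reacher's winning region = {0, 2, 3, 4, 6}.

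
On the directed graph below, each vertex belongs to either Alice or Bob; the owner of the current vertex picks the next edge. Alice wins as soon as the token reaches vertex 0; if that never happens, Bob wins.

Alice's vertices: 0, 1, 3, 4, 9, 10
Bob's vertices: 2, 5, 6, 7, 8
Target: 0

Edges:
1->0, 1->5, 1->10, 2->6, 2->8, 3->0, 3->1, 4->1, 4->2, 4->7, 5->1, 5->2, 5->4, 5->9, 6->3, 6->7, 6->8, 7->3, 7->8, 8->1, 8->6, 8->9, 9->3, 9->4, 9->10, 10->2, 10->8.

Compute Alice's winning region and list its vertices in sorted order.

0, 1, 3, 4, 9

A0 = {0}
A1: add {1, 3} — 1 (Alice) has 1→0; 3 (Alice) has 3→0.
A2: add {4, 9} — 4 (Alice) has 4→1; 9 (Alice) has 9→3.
A3 = A2; e.g. 2 (Bob) can still go to 6. Fixed point.
Alice's winning region = {0, 1, 3, 4, 9}.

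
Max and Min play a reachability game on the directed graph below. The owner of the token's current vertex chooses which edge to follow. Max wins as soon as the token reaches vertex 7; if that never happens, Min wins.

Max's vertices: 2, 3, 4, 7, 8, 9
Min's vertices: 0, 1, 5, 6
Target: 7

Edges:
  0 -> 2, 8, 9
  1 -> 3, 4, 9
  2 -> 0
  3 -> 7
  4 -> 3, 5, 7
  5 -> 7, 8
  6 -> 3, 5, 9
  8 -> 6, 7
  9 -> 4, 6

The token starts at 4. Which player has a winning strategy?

A0 = {7}
A1: add {3, 4, 8} — 3 (Max) has 3→7; 4 (Max) has 4→7; 8 (Max) has 8→7.
4 ∈ A1, so Max can force the target.

Max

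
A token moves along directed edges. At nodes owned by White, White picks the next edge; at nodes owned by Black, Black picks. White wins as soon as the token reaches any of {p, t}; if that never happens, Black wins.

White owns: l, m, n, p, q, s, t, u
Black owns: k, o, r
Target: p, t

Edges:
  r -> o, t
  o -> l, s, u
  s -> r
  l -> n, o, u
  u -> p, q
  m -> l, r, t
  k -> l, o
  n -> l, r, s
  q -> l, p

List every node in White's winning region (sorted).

A0 = {p, t}
A1: add {m, q, u} — m (White) has m→t; q (White) has q→p; u (White) has u→p.
A2: add {l} — l (White) has l→u.
A3: add {n} — n (White) has n→l.
A4 = A3; e.g. k (Black) can still go to o. Fixed point.
White's winning region = {l, m, n, p, q, t, u}.

l, m, n, p, q, t, u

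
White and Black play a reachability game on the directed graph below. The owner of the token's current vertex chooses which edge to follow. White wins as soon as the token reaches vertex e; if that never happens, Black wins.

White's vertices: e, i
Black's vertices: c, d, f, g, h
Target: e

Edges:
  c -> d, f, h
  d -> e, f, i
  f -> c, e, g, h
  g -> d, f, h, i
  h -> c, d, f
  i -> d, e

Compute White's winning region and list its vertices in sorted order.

e, i

A0 = {e}
A1: add {i} — i (White) has i→e.
A2 = A1; e.g. c (Black) can still go to d. Fixed point.
White's winning region = {e, i}.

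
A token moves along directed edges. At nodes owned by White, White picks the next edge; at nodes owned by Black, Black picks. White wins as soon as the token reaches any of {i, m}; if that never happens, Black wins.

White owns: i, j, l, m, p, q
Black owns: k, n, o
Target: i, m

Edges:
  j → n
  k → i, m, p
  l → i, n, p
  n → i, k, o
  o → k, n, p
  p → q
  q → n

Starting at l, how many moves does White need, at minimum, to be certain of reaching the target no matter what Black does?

1

A0 = {i, m}
A1: add {l} — l (White) has l→i.
A2 = A1; e.g. j (White) has no edge into A1. Fixed point.
l enters the attractor at level 1, so White can force the target in 1 move from there.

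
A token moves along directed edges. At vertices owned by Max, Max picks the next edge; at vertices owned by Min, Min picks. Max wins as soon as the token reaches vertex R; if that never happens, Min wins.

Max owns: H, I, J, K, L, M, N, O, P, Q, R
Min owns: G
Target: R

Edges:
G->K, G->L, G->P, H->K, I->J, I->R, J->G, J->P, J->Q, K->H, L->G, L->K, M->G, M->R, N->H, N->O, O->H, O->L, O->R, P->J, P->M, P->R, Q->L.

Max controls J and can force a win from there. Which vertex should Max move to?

A0 = {R}
A1: add {I, M, O, P} — I (Max) has I→R; M (Max) has M→R; O (Max) has O→R; P (Max) has P→R.
A2: add {J, N} — J (Max) has J→P; N (Max) has N→O.
A3 = A2; e.g. G (Min) can still go to K. Fixed point.
From J, successor P is in the attractor (rank 1); the other successors G, Q are not.

P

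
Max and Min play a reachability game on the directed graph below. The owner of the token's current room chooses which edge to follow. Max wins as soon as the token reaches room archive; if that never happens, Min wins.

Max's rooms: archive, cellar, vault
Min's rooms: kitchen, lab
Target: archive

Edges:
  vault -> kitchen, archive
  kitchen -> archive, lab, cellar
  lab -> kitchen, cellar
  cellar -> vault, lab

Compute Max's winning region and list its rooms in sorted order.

A0 = {archive}
A1: add {vault} — vault (Max) has vault→archive.
A2: add {cellar} — cellar (Max) has cellar→vault.
A3 = A2; e.g. kitchen (Min) can still go to lab. Fixed point.
Max's winning region = {archive, cellar, vault}.

archive, cellar, vault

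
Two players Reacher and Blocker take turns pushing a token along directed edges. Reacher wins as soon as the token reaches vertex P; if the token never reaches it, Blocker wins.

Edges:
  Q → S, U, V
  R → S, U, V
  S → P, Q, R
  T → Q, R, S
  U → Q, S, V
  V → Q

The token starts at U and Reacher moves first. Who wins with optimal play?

Blocker

Track states (vertex, player-to-move).
A0 = {(P,Reacher), (P,Blocker)}
A1: add {(S,Reacher)}.
A2 = A1; e.g. (Q,Reacher) stays out. (U,Reacher) never enters ⇒ Blocker avoids the target.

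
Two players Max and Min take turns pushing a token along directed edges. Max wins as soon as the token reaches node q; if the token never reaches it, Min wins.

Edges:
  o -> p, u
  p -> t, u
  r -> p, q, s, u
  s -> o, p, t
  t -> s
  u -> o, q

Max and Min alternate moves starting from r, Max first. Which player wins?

Track states (vertex, player-to-move).
A0 = {(q,Max), (q,Min)}
A1: add {(r,Max), (u,Max)}.
(r,Max) ∈ A1 ⇒ Max forces the target.

Max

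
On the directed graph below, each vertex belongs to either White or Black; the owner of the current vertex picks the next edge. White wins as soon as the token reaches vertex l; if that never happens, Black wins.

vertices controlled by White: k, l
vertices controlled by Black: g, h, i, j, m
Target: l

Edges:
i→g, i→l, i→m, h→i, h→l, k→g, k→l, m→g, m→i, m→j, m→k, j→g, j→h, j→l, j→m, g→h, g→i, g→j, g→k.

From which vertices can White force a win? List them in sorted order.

k, l

A0 = {l}
A1: add {k} — k (White) has k→l.
A2 = A1; e.g. g (Black) can still go to h. Fixed point.
White's winning region = {k, l}.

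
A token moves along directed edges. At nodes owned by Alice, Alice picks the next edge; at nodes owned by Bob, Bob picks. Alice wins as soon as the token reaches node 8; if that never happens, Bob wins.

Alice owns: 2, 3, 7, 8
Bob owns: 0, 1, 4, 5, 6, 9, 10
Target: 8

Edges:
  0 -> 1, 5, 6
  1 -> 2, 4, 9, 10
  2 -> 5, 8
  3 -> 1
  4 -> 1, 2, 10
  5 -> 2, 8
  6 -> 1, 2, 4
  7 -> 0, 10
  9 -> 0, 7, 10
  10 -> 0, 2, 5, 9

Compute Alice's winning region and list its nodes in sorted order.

A0 = {8}
A1: add {2} — 2 (Alice) has 2→8.
A2: add {5} — 5 (Bob): all of {2, 8} already in.
A3 = A2; e.g. 0 (Bob) can still go to 1. Fixed point.
Alice's winning region = {2, 5, 8}.

2, 5, 8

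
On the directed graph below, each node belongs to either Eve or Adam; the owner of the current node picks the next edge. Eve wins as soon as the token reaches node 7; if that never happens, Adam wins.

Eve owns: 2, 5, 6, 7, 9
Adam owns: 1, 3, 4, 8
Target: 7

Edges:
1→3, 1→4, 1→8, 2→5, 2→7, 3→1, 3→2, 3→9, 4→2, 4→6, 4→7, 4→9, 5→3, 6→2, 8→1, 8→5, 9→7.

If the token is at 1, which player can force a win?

Adam

A0 = {7}
A1: add {2, 9} — 2 (Eve) has 2→7; 9 (Eve) has 9→7.
A2: add {6} — 6 (Eve) has 6→2.
A3: add {4} — 4 (Adam): all of {2, 6, 7, 9} already in.
A4 = A3; e.g. 1 (Adam) can still go to 3. Fixed point.
1 never enters the attractor, so Adam can avoid the target forever.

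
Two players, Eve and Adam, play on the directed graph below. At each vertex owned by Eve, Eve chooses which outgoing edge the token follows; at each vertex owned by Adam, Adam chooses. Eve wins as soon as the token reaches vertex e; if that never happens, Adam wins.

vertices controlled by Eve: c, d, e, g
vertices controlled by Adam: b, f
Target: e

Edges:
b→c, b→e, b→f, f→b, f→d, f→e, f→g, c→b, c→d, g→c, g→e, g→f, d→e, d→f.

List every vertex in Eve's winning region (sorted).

c, d, e, g

A0 = {e}
A1: add {d, g} — d (Eve) has d→e; g (Eve) has g→e.
A2: add {c} — c (Eve) has c→d.
A3 = A2; e.g. b (Adam) can still go to f. Fixed point.
Eve's winning region = {c, d, e, g}.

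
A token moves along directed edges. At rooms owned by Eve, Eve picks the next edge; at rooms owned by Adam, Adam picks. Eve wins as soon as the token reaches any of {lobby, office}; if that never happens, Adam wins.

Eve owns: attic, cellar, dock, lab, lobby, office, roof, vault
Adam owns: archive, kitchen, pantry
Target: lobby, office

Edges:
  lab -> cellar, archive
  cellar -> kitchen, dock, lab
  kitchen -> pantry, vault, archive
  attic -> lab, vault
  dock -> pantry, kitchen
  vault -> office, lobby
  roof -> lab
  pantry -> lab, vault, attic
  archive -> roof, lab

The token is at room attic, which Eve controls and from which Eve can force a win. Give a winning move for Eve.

A0 = {lobby, office}
A1: add {vault} — vault (Eve) has vault→office.
A2: add {attic} — attic (Eve) has attic→vault.
A3 = A2; e.g. roof (Eve) has no edge into A2. Fixed point.
From attic, successor vault is in the attractor (rank 1); the other successor lab is not.

vault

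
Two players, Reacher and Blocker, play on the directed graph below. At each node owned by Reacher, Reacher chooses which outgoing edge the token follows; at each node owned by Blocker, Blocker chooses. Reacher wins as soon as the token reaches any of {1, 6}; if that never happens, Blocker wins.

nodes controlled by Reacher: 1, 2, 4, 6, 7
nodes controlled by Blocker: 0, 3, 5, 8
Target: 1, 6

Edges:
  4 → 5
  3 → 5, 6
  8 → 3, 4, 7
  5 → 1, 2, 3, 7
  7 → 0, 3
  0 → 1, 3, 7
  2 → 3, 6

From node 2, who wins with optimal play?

Reacher

A0 = {1, 6}
A1: add {2} — 2 (Reacher) has 2→6.
A2 = A1; e.g. 0 (Blocker) can still go to 3. Fixed point.
2 ∈ A1, so Reacher can force the target.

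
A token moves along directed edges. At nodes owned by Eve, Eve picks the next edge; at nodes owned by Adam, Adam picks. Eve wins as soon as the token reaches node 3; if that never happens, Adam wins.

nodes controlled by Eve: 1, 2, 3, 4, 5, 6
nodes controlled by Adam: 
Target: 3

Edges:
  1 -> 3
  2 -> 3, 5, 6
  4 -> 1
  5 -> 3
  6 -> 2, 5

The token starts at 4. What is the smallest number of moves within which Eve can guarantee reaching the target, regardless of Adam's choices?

A0 = {3}
A1: add {1, 2, 5} — 1 (Eve) has 1→3; 2 (Eve) has 2→3; 5 (Eve) has 5→3.
A2: add {4, 6} — 4 (Eve) has 4→1; 6 (Eve) has 6→2.
A2 = all vertices. Fixed point.
4 enters the attractor at level 2, so Eve can force the target in 2 moves from there.

2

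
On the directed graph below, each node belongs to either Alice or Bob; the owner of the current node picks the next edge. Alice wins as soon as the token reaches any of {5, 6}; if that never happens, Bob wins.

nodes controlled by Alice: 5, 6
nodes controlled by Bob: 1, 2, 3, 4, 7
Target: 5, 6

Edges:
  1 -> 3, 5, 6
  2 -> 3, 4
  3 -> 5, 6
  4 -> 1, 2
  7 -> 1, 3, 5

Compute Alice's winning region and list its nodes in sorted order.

A0 = {5, 6}
A1: add {3} — 3 (Bob): all of {5, 6} already in.
A2: add {1} — 1 (Bob): all of {3, 5, 6} already in.
A3: add {7} — 7 (Bob): all of {1, 3, 5} already in.
A4 = A3; e.g. 2 (Bob) can still go to 4. Fixed point.
Alice's winning region = {1, 3, 5, 6, 7}.

1, 3, 5, 6, 7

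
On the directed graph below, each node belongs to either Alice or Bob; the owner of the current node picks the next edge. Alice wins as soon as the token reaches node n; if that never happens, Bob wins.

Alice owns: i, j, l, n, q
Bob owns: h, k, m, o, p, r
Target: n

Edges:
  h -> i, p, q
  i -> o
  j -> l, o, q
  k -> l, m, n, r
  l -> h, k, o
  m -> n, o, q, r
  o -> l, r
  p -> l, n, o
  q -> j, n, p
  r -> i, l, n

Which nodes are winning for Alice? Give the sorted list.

A0 = {n}
A1: add {q} — q (Alice) has q→n.
A2: add {j} — j (Alice) has j→q.
A3 = A2; e.g. h (Bob) can still go to i. Fixed point.
Alice's winning region = {j, n, q}.

j, n, q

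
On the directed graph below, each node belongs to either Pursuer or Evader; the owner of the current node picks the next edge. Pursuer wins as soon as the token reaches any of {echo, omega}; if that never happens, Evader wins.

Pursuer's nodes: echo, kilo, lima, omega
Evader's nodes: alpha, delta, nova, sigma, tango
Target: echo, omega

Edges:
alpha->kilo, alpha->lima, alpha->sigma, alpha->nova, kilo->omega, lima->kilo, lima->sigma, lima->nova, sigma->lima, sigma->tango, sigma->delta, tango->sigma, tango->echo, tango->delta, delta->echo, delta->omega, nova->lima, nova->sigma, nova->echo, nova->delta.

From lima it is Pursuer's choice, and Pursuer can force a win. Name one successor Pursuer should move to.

kilo

A0 = {echo, omega}
A1: add {delta, kilo} — kilo (Pursuer) has kilo→omega; delta (Evader): all of {echo, omega} already in.
A2: add {lima} — lima (Pursuer) has lima→kilo.
A3 = A2; e.g. alpha (Evader) can still go to sigma. Fixed point.
From lima, successor kilo is in the attractor (rank 1); the other successors nova, sigma are not.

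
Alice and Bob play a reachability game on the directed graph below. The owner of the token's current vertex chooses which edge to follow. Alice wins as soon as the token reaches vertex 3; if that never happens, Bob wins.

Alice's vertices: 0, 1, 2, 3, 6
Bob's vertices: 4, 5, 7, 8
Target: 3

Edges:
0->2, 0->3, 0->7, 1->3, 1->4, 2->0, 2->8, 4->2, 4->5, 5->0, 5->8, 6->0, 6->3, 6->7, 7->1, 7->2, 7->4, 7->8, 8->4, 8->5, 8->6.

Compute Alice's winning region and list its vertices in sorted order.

0, 1, 2, 3, 6

A0 = {3}
A1: add {0, 1, 6} — 0 (Alice) has 0→3; 1 (Alice) has 1→3; 6 (Alice) has 6→3.
A2: add {2} — 2 (Alice) has 2→0.
A3 = A2; e.g. 4 (Bob) can still go to 5. Fixed point.
Alice's winning region = {0, 1, 2, 3, 6}.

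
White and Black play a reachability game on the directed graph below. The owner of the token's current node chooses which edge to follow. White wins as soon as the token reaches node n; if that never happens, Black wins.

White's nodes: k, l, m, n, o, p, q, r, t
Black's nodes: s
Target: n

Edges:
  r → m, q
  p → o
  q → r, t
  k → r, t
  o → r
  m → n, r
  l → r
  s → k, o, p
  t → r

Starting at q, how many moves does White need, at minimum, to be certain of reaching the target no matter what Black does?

3

A0 = {n}
A1: add {m} — m (White) has m→n.
A2: add {r} — r (White) has r→m.
A3: add {k, l, o, q, t} — k (White) has k→r; l (White) has l→r; o (White) has o→r; q (White) has q→r; t (White) has t→r.
q enters the attractor at level 3, so White can force the target in 3 moves from there.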